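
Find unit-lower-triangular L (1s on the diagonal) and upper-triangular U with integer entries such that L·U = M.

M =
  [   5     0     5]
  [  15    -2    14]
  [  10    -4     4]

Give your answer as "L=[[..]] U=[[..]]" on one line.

L=[[1,0,0],[3,1,0],[2,2,1]] U=[[5,0,5],[0,-2,-1],[0,0,-4]]

  R1 -= 3·R0 → [0,-2,-1]
  R2 -= 2·R0 → [0,-4,-6]
  R2 -= 2·R1 → [0,0,-4]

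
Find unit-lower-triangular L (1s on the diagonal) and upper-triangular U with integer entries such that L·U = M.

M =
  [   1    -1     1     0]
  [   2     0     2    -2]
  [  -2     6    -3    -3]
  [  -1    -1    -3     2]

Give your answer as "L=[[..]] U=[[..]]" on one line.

  r1 -= 2·r0 → [0,2,0,-2]
  r2 -= -2·r0 → [0,4,-1,-3]
  r3 -= -1·r0 → [0,-2,-2,2]
  r2 -= 2·r1 → [0,0,-1,1]
  r3 -= -1·r1 → [0,0,-2,0]
  r3 -= 2·r2 → [0,0,0,-2]

L=[[1,0,0,0],[2,1,0,0],[-2,2,1,0],[-1,-1,2,1]] U=[[1,-1,1,0],[0,2,0,-2],[0,0,-1,1],[0,0,0,-2]]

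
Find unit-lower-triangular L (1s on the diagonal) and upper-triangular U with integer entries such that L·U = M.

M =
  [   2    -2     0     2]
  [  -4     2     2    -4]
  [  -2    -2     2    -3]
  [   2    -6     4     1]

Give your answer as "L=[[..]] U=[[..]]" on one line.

  R1 -= -2·R0 → [0,-2,2,0]
  R2 -= -1·R0 → [0,-4,2,-1]
  R3 -= 1·R0 → [0,-4,4,-1]
  R2 -= 2·R1 → [0,0,-2,-1]
  R3 -= 2·R1 → [0,0,0,-1]
  R3 -= 0·R2 → [0,0,0,-1]

L=[[1,0,0,0],[-2,1,0,0],[-1,2,1,0],[1,2,0,1]] U=[[2,-2,0,2],[0,-2,2,0],[0,0,-2,-1],[0,0,0,-1]]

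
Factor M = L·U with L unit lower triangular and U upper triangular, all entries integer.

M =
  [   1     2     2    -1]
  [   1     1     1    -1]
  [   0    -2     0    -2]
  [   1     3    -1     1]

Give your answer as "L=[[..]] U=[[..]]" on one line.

  r1 -= 1·r0 → [0,-1,-1,0]
  r2 -= 0·r0 → [0,-2,0,-2]
  r3 -= 1·r0 → [0,1,-3,2]
  r2 -= 2·r1 → [0,0,2,-2]
  r3 -= -1·r1 → [0,0,-4,2]
  r3 -= -2·r2 → [0,0,0,-2]

L=[[1,0,0,0],[1,1,0,0],[0,2,1,0],[1,-1,-2,1]] U=[[1,2,2,-1],[0,-1,-1,0],[0,0,2,-2],[0,0,0,-2]]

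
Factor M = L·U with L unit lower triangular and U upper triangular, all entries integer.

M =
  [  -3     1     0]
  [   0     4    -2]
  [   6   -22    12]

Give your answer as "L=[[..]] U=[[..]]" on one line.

  R1 -= 0·R0 → [0,4,-2]
  R2 -= -2·R0 → [0,-20,12]
  R2 -= -5·R1 → [0,0,2]

L=[[1,0,0],[0,1,0],[-2,-5,1]] U=[[-3,1,0],[0,4,-2],[0,0,2]]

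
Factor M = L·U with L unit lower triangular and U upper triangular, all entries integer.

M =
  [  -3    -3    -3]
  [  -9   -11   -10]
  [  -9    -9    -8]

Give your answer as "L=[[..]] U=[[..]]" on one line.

  row1 -= 3·row0 → [0,-2,-1]
  row2 -= 3·row0 → [0,0,1]
  row2 -= 0·row1 → [0,0,1]

L=[[1,0,0],[3,1,0],[3,0,1]] U=[[-3,-3,-3],[0,-2,-1],[0,0,1]]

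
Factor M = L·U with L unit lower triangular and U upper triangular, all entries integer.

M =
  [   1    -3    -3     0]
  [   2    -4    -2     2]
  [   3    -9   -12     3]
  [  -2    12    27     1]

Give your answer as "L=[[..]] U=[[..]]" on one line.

L=[[1,0,0,0],[2,1,0,0],[3,0,1,0],[-2,3,-3,1]] U=[[1,-3,-3,0],[0,2,4,2],[0,0,-3,3],[0,0,0,4]]

  R1 -= 2·R0 → [0,2,4,2]
  R2 -= 3·R0 → [0,0,-3,3]
  R3 -= -2·R0 → [0,6,21,1]
  R2 -= 0·R1 → [0,0,-3,3]
  R3 -= 3·R1 → [0,0,9,-5]
  R3 -= -3·R2 → [0,0,0,4]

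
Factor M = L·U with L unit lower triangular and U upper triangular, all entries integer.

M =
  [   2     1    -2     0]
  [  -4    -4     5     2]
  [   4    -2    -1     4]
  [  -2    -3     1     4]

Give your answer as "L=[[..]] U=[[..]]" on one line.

L=[[1,0,0,0],[-2,1,0,0],[2,2,1,0],[-1,1,-2,1]] U=[[2,1,-2,0],[0,-2,1,2],[0,0,1,0],[0,0,0,2]]

  row1 -= -2·row0 → [0,-2,1,2]
  row2 -= 2·row0 → [0,-4,3,4]
  row3 -= -1·row0 → [0,-2,-1,4]
  row2 -= 2·row1 → [0,0,1,0]
  row3 -= 1·row1 → [0,0,-2,2]
  row3 -= -2·row2 → [0,0,0,2]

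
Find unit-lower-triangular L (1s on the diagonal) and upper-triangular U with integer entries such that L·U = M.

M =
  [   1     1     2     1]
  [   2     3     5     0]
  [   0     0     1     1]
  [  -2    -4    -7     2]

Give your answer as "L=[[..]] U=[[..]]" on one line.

  R1 -= 2·R0 → [0,1,1,-2]
  R2 -= 0·R0 → [0,0,1,1]
  R3 -= -2·R0 → [0,-2,-3,4]
  R2 -= 0·R1 → [0,0,1,1]
  R3 -= -2·R1 → [0,0,-1,0]
  R3 -= -1·R2 → [0,0,0,1]

L=[[1,0,0,0],[2,1,0,0],[0,0,1,0],[-2,-2,-1,1]] U=[[1,1,2,1],[0,1,1,-2],[0,0,1,1],[0,0,0,1]]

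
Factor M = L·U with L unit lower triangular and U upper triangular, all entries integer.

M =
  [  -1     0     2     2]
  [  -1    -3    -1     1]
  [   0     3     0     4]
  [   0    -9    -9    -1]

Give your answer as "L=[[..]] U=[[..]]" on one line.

L=[[1,0,0,0],[1,1,0,0],[0,-1,1,0],[0,3,0,1]] U=[[-1,0,2,2],[0,-3,-3,-1],[0,0,-3,3],[0,0,0,2]]

  r1 -= 1·r0 → [0,-3,-3,-1]
  r2 -= 0·r0 → [0,3,0,4]
  r3 -= 0·r0 → [0,-9,-9,-1]
  r2 -= -1·r1 → [0,0,-3,3]
  r3 -= 3·r1 → [0,0,0,2]
  r3 -= 0·r2 → [0,0,0,2]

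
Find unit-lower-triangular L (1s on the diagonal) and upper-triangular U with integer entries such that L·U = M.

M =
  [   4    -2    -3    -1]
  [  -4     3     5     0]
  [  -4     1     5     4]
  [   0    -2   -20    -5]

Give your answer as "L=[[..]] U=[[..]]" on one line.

  row1 -= -1·row0 → [0,1,2,-1]
  row2 -= -1·row0 → [0,-1,2,3]
  row3 -= 0·row0 → [0,-2,-20,-5]
  row2 -= -1·row1 → [0,0,4,2]
  row3 -= -2·row1 → [0,0,-16,-7]
  row3 -= -4·row2 → [0,0,0,1]

L=[[1,0,0,0],[-1,1,0,0],[-1,-1,1,0],[0,-2,-4,1]] U=[[4,-2,-3,-1],[0,1,2,-1],[0,0,4,2],[0,0,0,1]]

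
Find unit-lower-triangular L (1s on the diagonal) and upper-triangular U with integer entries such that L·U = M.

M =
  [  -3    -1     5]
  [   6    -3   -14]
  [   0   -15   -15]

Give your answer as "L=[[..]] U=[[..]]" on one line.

L=[[1,0,0],[-2,1,0],[0,3,1]] U=[[-3,-1,5],[0,-5,-4],[0,0,-3]]

  r1 -= -2·r0 → [0,-5,-4]
  r2 -= 0·r0 → [0,-15,-15]
  r2 -= 3·r1 → [0,0,-3]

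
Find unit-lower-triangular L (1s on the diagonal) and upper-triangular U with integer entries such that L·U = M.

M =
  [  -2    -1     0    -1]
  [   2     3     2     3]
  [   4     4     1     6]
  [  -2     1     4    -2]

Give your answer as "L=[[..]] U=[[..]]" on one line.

L=[[1,0,0,0],[-1,1,0,0],[-2,1,1,0],[1,1,-2,1]] U=[[-2,-1,0,-1],[0,2,2,2],[0,0,-1,2],[0,0,0,1]]

  r1 -= -1·r0 → [0,2,2,2]
  r2 -= -2·r0 → [0,2,1,4]
  r3 -= 1·r0 → [0,2,4,-1]
  r2 -= 1·r1 → [0,0,-1,2]
  r3 -= 1·r1 → [0,0,2,-3]
  r3 -= -2·r2 → [0,0,0,1]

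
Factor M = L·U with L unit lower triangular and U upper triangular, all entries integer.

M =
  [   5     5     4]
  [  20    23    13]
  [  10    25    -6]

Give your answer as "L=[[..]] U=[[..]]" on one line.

  row1 -= 4·row0 → [0,3,-3]
  row2 -= 2·row0 → [0,15,-14]
  row2 -= 5·row1 → [0,0,1]

L=[[1,0,0],[4,1,0],[2,5,1]] U=[[5,5,4],[0,3,-3],[0,0,1]]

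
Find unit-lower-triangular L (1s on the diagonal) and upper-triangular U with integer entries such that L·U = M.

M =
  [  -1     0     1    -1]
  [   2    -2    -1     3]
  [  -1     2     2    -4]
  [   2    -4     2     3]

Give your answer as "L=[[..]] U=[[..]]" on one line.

  row1 -= -2·row0 → [0,-2,1,1]
  row2 -= 1·row0 → [0,2,1,-3]
  row3 -= -2·row0 → [0,-4,4,1]
  row2 -= -1·row1 → [0,0,2,-2]
  row3 -= 2·row1 → [0,0,2,-1]
  row3 -= 1·row2 → [0,0,0,1]

L=[[1,0,0,0],[-2,1,0,0],[1,-1,1,0],[-2,2,1,1]] U=[[-1,0,1,-1],[0,-2,1,1],[0,0,2,-2],[0,0,0,1]]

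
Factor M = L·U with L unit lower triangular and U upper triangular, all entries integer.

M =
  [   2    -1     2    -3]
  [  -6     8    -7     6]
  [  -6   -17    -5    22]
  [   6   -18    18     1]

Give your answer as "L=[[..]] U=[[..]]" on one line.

L=[[1,0,0,0],[-3,1,0,0],[-3,-4,1,0],[3,-3,-3,1]] U=[[2,-1,2,-3],[0,5,-1,-3],[0,0,-3,1],[0,0,0,4]]

  row1 -= -3·row0 → [0,5,-1,-3]
  row2 -= -3·row0 → [0,-20,1,13]
  row3 -= 3·row0 → [0,-15,12,10]
  row2 -= -4·row1 → [0,0,-3,1]
  row3 -= -3·row1 → [0,0,9,1]
  row3 -= -3·row2 → [0,0,0,4]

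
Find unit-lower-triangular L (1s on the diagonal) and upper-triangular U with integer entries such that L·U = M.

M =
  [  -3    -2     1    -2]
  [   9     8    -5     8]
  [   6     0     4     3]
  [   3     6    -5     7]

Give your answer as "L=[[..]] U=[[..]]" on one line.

L=[[1,0,0,0],[-3,1,0,0],[-2,-2,1,0],[-1,2,0,1]] U=[[-3,-2,1,-2],[0,2,-2,2],[0,0,2,3],[0,0,0,1]]

  row1 -= -3·row0 → [0,2,-2,2]
  row2 -= -2·row0 → [0,-4,6,-1]
  row3 -= -1·row0 → [0,4,-4,5]
  row2 -= -2·row1 → [0,0,2,3]
  row3 -= 2·row1 → [0,0,0,1]
  row3 -= 0·row2 → [0,0,0,1]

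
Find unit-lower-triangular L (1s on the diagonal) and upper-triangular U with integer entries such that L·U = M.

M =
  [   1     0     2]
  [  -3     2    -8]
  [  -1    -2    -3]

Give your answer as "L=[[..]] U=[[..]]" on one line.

  R1 -= -3·R0 → [0,2,-2]
  R2 -= -1·R0 → [0,-2,-1]
  R2 -= -1·R1 → [0,0,-3]

L=[[1,0,0],[-3,1,0],[-1,-1,1]] U=[[1,0,2],[0,2,-2],[0,0,-3]]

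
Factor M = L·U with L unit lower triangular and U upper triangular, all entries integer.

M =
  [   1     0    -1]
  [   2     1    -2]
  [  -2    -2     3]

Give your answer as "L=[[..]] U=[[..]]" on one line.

L=[[1,0,0],[2,1,0],[-2,-2,1]] U=[[1,0,-1],[0,1,0],[0,0,1]]

  R1 -= 2·R0 → [0,1,0]
  R2 -= -2·R0 → [0,-2,1]
  R2 -= -2·R1 → [0,0,1]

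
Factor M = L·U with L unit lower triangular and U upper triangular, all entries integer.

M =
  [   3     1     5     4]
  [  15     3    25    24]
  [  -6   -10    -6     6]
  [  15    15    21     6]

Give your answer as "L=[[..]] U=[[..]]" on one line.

  r1 -= 5·r0 → [0,-2,0,4]
  r2 -= -2·r0 → [0,-8,4,14]
  r3 -= 5·r0 → [0,10,-4,-14]
  r2 -= 4·r1 → [0,0,4,-2]
  r3 -= -5·r1 → [0,0,-4,6]
  r3 -= -1·r2 → [0,0,0,4]

L=[[1,0,0,0],[5,1,0,0],[-2,4,1,0],[5,-5,-1,1]] U=[[3,1,5,4],[0,-2,0,4],[0,0,4,-2],[0,0,0,4]]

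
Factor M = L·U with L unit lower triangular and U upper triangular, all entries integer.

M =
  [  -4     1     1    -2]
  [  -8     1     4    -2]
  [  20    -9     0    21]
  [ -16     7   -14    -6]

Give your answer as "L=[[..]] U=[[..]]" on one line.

  R1 -= 2·R0 → [0,-1,2,2]
  R2 -= -5·R0 → [0,-4,5,11]
  R3 -= 4·R0 → [0,3,-18,2]
  R2 -= 4·R1 → [0,0,-3,3]
  R3 -= -3·R1 → [0,0,-12,8]
  R3 -= 4·R2 → [0,0,0,-4]

L=[[1,0,0,0],[2,1,0,0],[-5,4,1,0],[4,-3,4,1]] U=[[-4,1,1,-2],[0,-1,2,2],[0,0,-3,3],[0,0,0,-4]]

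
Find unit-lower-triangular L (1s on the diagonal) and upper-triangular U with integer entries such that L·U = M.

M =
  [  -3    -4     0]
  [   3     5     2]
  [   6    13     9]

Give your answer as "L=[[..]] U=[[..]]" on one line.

  r1 -= -1·r0 → [0,1,2]
  r2 -= -2·r0 → [0,5,9]
  r2 -= 5·r1 → [0,0,-1]

L=[[1,0,0],[-1,1,0],[-2,5,1]] U=[[-3,-4,0],[0,1,2],[0,0,-1]]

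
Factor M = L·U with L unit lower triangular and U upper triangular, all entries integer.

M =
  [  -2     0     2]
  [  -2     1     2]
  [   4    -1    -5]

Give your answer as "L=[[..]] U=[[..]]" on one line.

  r1 -= 1·r0 → [0,1,0]
  r2 -= -2·r0 → [0,-1,-1]
  r2 -= -1·r1 → [0,0,-1]

L=[[1,0,0],[1,1,0],[-2,-1,1]] U=[[-2,0,2],[0,1,0],[0,0,-1]]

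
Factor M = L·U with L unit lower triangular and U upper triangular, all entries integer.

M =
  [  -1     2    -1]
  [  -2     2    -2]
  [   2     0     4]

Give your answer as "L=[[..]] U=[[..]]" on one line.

  r1 -= 2·r0 → [0,-2,0]
  r2 -= -2·r0 → [0,4,2]
  r2 -= -2·r1 → [0,0,2]

L=[[1,0,0],[2,1,0],[-2,-2,1]] U=[[-1,2,-1],[0,-2,0],[0,0,2]]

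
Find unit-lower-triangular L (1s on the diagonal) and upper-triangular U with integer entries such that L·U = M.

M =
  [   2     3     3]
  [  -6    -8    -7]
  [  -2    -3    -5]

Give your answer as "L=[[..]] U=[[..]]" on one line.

L=[[1,0,0],[-3,1,0],[-1,0,1]] U=[[2,3,3],[0,1,2],[0,0,-2]]

  row1 -= -3·row0 → [0,1,2]
  row2 -= -1·row0 → [0,0,-2]
  row2 -= 0·row1 → [0,0,-2]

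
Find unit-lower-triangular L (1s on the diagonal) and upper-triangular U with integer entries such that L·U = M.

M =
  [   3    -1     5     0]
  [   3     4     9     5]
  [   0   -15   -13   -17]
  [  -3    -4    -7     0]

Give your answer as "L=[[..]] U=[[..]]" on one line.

  r1 -= 1·r0 → [0,5,4,5]
  r2 -= 0·r0 → [0,-15,-13,-17]
  r3 -= -1·r0 → [0,-5,-2,0]
  r2 -= -3·r1 → [0,0,-1,-2]
  r3 -= -1·r1 → [0,0,2,5]
  r3 -= -2·r2 → [0,0,0,1]

L=[[1,0,0,0],[1,1,0,0],[0,-3,1,0],[-1,-1,-2,1]] U=[[3,-1,5,0],[0,5,4,5],[0,0,-1,-2],[0,0,0,1]]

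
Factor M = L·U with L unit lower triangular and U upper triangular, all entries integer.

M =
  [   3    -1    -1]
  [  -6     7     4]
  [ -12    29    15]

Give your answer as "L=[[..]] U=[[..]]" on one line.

L=[[1,0,0],[-2,1,0],[-4,5,1]] U=[[3,-1,-1],[0,5,2],[0,0,1]]

  r1 -= -2·r0 → [0,5,2]
  r2 -= -4·r0 → [0,25,11]
  r2 -= 5·r1 → [0,0,1]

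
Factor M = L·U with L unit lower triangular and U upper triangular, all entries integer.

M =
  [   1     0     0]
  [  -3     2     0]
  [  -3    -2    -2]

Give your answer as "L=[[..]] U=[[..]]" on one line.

L=[[1,0,0],[-3,1,0],[-3,-1,1]] U=[[1,0,0],[0,2,0],[0,0,-2]]

  R1 -= -3·R0 → [0,2,0]
  R2 -= -3·R0 → [0,-2,-2]
  R2 -= -1·R1 → [0,0,-2]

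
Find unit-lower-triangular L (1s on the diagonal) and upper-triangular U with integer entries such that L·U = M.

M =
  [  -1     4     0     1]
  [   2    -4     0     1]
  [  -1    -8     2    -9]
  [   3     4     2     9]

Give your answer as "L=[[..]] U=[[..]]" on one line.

L=[[1,0,0,0],[-2,1,0,0],[1,-3,1,0],[-3,4,1,1]] U=[[-1,4,0,1],[0,4,0,3],[0,0,2,-1],[0,0,0,1]]

  row1 -= -2·row0 → [0,4,0,3]
  row2 -= 1·row0 → [0,-12,2,-10]
  row3 -= -3·row0 → [0,16,2,12]
  row2 -= -3·row1 → [0,0,2,-1]
  row3 -= 4·row1 → [0,0,2,0]
  row3 -= 1·row2 → [0,0,0,1]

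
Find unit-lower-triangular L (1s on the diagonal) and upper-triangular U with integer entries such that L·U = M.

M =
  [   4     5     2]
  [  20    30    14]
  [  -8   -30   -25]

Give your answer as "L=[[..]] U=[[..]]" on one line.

  r1 -= 5·r0 → [0,5,4]
  r2 -= -2·r0 → [0,-20,-21]
  r2 -= -4·r1 → [0,0,-5]

L=[[1,0,0],[5,1,0],[-2,-4,1]] U=[[4,5,2],[0,5,4],[0,0,-5]]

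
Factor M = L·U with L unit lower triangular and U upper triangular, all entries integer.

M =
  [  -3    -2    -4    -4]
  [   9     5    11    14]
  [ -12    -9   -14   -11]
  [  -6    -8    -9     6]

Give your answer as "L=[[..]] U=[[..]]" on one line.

  r1 -= -3·r0 → [0,-1,-1,2]
  r2 -= 4·r0 → [0,-1,2,5]
  r3 -= 2·r0 → [0,-4,-1,14]
  r2 -= 1·r1 → [0,0,3,3]
  r3 -= 4·r1 → [0,0,3,6]
  r3 -= 1·r2 → [0,0,0,3]

L=[[1,0,0,0],[-3,1,0,0],[4,1,1,0],[2,4,1,1]] U=[[-3,-2,-4,-4],[0,-1,-1,2],[0,0,3,3],[0,0,0,3]]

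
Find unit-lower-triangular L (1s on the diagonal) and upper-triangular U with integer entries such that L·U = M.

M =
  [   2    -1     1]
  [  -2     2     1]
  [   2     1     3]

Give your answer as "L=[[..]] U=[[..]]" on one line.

  row1 -= -1·row0 → [0,1,2]
  row2 -= 1·row0 → [0,2,2]
  row2 -= 2·row1 → [0,0,-2]

L=[[1,0,0],[-1,1,0],[1,2,1]] U=[[2,-1,1],[0,1,2],[0,0,-2]]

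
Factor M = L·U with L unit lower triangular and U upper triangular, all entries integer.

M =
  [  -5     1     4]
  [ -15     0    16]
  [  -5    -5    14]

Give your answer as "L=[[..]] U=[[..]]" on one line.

L=[[1,0,0],[3,1,0],[1,2,1]] U=[[-5,1,4],[0,-3,4],[0,0,2]]

  R1 -= 3·R0 → [0,-3,4]
  R2 -= 1·R0 → [0,-6,10]
  R2 -= 2·R1 → [0,0,2]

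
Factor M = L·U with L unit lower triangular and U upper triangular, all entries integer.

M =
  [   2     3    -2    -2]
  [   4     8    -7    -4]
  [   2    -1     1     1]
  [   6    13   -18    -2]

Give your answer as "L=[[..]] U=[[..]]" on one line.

  R1 -= 2·R0 → [0,2,-3,0]
  R2 -= 1·R0 → [0,-4,3,3]
  R3 -= 3·R0 → [0,4,-12,4]
  R2 -= -2·R1 → [0,0,-3,3]
  R3 -= 2·R1 → [0,0,-6,4]
  R3 -= 2·R2 → [0,0,0,-2]

L=[[1,0,0,0],[2,1,0,0],[1,-2,1,0],[3,2,2,1]] U=[[2,3,-2,-2],[0,2,-3,0],[0,0,-3,3],[0,0,0,-2]]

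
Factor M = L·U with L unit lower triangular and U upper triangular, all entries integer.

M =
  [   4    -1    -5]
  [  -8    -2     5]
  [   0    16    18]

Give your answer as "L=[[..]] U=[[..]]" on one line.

L=[[1,0,0],[-2,1,0],[0,-4,1]] U=[[4,-1,-5],[0,-4,-5],[0,0,-2]]

  row1 -= -2·row0 → [0,-4,-5]
  row2 -= 0·row0 → [0,16,18]
  row2 -= -4·row1 → [0,0,-2]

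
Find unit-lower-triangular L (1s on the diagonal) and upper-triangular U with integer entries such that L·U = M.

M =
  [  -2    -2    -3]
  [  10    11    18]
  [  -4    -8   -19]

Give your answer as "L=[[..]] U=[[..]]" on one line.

  row1 -= -5·row0 → [0,1,3]
  row2 -= 2·row0 → [0,-4,-13]
  row2 -= -4·row1 → [0,0,-1]

L=[[1,0,0],[-5,1,0],[2,-4,1]] U=[[-2,-2,-3],[0,1,3],[0,0,-1]]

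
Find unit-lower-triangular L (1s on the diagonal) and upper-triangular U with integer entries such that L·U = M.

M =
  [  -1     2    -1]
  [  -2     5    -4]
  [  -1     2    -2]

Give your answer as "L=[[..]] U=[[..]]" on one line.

  r1 -= 2·r0 → [0,1,-2]
  r2 -= 1·r0 → [0,0,-1]
  r2 -= 0·r1 → [0,0,-1]

L=[[1,0,0],[2,1,0],[1,0,1]] U=[[-1,2,-1],[0,1,-2],[0,0,-1]]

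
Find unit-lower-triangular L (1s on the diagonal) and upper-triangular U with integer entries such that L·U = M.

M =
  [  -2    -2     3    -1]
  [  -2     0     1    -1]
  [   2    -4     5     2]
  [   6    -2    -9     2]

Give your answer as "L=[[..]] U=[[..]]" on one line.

L=[[1,0,0,0],[1,1,0,0],[-1,-3,1,0],[-3,-4,-4,1]] U=[[-2,-2,3,-1],[0,2,-2,0],[0,0,2,1],[0,0,0,3]]

  R1 -= 1·R0 → [0,2,-2,0]
  R2 -= -1·R0 → [0,-6,8,1]
  R3 -= -3·R0 → [0,-8,0,-1]
  R2 -= -3·R1 → [0,0,2,1]
  R3 -= -4·R1 → [0,0,-8,-1]
  R3 -= -4·R2 → [0,0,0,3]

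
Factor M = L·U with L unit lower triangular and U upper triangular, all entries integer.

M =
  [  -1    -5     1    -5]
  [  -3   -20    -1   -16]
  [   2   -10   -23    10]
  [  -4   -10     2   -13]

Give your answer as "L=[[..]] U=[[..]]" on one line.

L=[[1,0,0,0],[3,1,0,0],[-2,4,1,0],[4,-2,2,1]] U=[[-1,-5,1,-5],[0,-5,-4,-1],[0,0,-5,4],[0,0,0,-3]]

  r1 -= 3·r0 → [0,-5,-4,-1]
  r2 -= -2·r0 → [0,-20,-21,0]
  r3 -= 4·r0 → [0,10,-2,7]
  r2 -= 4·r1 → [0,0,-5,4]
  r3 -= -2·r1 → [0,0,-10,5]
  r3 -= 2·r2 → [0,0,0,-3]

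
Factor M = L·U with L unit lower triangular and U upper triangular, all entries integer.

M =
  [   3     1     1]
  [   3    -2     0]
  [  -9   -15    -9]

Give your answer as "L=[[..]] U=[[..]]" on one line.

  r1 -= 1·r0 → [0,-3,-1]
  r2 -= -3·r0 → [0,-12,-6]
  r2 -= 4·r1 → [0,0,-2]

L=[[1,0,0],[1,1,0],[-3,4,1]] U=[[3,1,1],[0,-3,-1],[0,0,-2]]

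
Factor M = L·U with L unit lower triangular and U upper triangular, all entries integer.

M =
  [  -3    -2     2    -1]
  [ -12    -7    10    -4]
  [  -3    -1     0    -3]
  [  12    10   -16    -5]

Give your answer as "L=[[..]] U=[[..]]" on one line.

  R1 -= 4·R0 → [0,1,2,0]
  R2 -= 1·R0 → [0,1,-2,-2]
  R3 -= -4·R0 → [0,2,-8,-9]
  R2 -= 1·R1 → [0,0,-4,-2]
  R3 -= 2·R1 → [0,0,-12,-9]
  R3 -= 3·R2 → [0,0,0,-3]

L=[[1,0,0,0],[4,1,0,0],[1,1,1,0],[-4,2,3,1]] U=[[-3,-2,2,-1],[0,1,2,0],[0,0,-4,-2],[0,0,0,-3]]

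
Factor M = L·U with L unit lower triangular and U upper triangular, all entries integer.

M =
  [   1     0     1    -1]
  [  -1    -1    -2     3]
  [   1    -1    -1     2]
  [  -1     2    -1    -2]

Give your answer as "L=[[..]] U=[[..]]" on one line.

  row1 -= -1·row0 → [0,-1,-1,2]
  row2 -= 1·row0 → [0,-1,-2,3]
  row3 -= -1·row0 → [0,2,0,-3]
  row2 -= 1·row1 → [0,0,-1,1]
  row3 -= -2·row1 → [0,0,-2,1]
  row3 -= 2·row2 → [0,0,0,-1]

L=[[1,0,0,0],[-1,1,0,0],[1,1,1,0],[-1,-2,2,1]] U=[[1,0,1,-1],[0,-1,-1,2],[0,0,-1,1],[0,0,0,-1]]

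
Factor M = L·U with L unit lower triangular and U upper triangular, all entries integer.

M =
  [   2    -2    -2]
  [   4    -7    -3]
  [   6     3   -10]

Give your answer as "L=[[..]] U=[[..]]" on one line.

L=[[1,0,0],[2,1,0],[3,-3,1]] U=[[2,-2,-2],[0,-3,1],[0,0,-1]]

  row1 -= 2·row0 → [0,-3,1]
  row2 -= 3·row0 → [0,9,-4]
  row2 -= -3·row1 → [0,0,-1]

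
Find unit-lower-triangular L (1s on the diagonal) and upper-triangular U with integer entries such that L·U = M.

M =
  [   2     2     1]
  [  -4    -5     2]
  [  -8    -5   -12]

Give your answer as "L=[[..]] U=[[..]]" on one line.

  r1 -= -2·r0 → [0,-1,4]
  r2 -= -4·r0 → [0,3,-8]
  r2 -= -3·r1 → [0,0,4]

L=[[1,0,0],[-2,1,0],[-4,-3,1]] U=[[2,2,1],[0,-1,4],[0,0,4]]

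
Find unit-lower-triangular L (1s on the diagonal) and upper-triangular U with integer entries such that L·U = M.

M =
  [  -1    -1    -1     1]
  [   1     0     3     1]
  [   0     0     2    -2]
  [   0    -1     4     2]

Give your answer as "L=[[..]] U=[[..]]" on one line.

L=[[1,0,0,0],[-1,1,0,0],[0,0,1,0],[0,1,1,1]] U=[[-1,-1,-1,1],[0,-1,2,2],[0,0,2,-2],[0,0,0,2]]

  R1 -= -1·R0 → [0,-1,2,2]
  R2 -= 0·R0 → [0,0,2,-2]
  R3 -= 0·R0 → [0,-1,4,2]
  R2 -= 0·R1 → [0,0,2,-2]
  R3 -= 1·R1 → [0,0,2,0]
  R3 -= 1·R2 → [0,0,0,2]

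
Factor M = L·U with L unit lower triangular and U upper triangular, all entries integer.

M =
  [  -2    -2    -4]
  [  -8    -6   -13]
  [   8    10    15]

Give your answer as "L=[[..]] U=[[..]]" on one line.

L=[[1,0,0],[4,1,0],[-4,1,1]] U=[[-2,-2,-4],[0,2,3],[0,0,-4]]

  R1 -= 4·R0 → [0,2,3]
  R2 -= -4·R0 → [0,2,-1]
  R2 -= 1·R1 → [0,0,-4]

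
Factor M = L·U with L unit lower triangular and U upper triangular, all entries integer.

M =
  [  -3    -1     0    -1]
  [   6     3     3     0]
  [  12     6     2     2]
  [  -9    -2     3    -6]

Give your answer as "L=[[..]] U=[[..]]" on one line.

  row1 -= -2·row0 → [0,1,3,-2]
  row2 -= -4·row0 → [0,2,2,-2]
  row3 -= 3·row0 → [0,1,3,-3]
  row2 -= 2·row1 → [0,0,-4,2]
  row3 -= 1·row1 → [0,0,0,-1]
  row3 -= 0·row2 → [0,0,0,-1]

L=[[1,0,0,0],[-2,1,0,0],[-4,2,1,0],[3,1,0,1]] U=[[-3,-1,0,-1],[0,1,3,-2],[0,0,-4,2],[0,0,0,-1]]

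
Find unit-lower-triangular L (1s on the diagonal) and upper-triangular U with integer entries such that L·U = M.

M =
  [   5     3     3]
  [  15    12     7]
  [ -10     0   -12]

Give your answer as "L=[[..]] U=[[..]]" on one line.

L=[[1,0,0],[3,1,0],[-2,2,1]] U=[[5,3,3],[0,3,-2],[0,0,-2]]

  r1 -= 3·r0 → [0,3,-2]
  r2 -= -2·r0 → [0,6,-6]
  r2 -= 2·r1 → [0,0,-2]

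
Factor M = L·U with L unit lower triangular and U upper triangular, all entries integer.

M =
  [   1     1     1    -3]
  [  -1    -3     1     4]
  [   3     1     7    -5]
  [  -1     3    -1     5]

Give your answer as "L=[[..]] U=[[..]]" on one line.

  R1 -= -1·R0 → [0,-2,2,1]
  R2 -= 3·R0 → [0,-2,4,4]
  R3 -= -1·R0 → [0,4,0,2]
  R2 -= 1·R1 → [0,0,2,3]
  R3 -= -2·R1 → [0,0,4,4]
  R3 -= 2·R2 → [0,0,0,-2]

L=[[1,0,0,0],[-1,1,0,0],[3,1,1,0],[-1,-2,2,1]] U=[[1,1,1,-3],[0,-2,2,1],[0,0,2,3],[0,0,0,-2]]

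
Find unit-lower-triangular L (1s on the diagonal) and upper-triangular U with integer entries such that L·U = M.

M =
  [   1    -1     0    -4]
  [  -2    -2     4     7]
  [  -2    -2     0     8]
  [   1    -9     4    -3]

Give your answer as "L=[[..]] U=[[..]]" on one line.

L=[[1,0,0,0],[-2,1,0,0],[-2,1,1,0],[1,2,1,1]] U=[[1,-1,0,-4],[0,-4,4,-1],[0,0,-4,1],[0,0,0,2]]

  row1 -= -2·row0 → [0,-4,4,-1]
  row2 -= -2·row0 → [0,-4,0,0]
  row3 -= 1·row0 → [0,-8,4,1]
  row2 -= 1·row1 → [0,0,-4,1]
  row3 -= 2·row1 → [0,0,-4,3]
  row3 -= 1·row2 → [0,0,0,2]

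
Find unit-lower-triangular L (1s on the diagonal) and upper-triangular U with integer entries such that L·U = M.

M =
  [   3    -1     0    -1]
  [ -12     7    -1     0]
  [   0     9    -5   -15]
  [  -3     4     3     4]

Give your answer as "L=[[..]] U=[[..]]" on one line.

L=[[1,0,0,0],[-4,1,0,0],[0,3,1,0],[-1,1,-2,1]] U=[[3,-1,0,-1],[0,3,-1,-4],[0,0,-2,-3],[0,0,0,1]]

  r1 -= -4·r0 → [0,3,-1,-4]
  r2 -= 0·r0 → [0,9,-5,-15]
  r3 -= -1·r0 → [0,3,3,3]
  r2 -= 3·r1 → [0,0,-2,-3]
  r3 -= 1·r1 → [0,0,4,7]
  r3 -= -2·r2 → [0,0,0,1]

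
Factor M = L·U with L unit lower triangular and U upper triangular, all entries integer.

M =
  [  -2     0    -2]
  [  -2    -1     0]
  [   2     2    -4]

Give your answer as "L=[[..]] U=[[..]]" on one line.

  r1 -= 1·r0 → [0,-1,2]
  r2 -= -1·r0 → [0,2,-6]
  r2 -= -2·r1 → [0,0,-2]

L=[[1,0,0],[1,1,0],[-1,-2,1]] U=[[-2,0,-2],[0,-1,2],[0,0,-2]]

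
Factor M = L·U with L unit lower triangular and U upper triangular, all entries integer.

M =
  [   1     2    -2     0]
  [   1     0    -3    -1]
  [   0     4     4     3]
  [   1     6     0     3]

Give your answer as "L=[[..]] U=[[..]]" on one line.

L=[[1,0,0,0],[1,1,0,0],[0,-2,1,0],[1,-2,0,1]] U=[[1,2,-2,0],[0,-2,-1,-1],[0,0,2,1],[0,0,0,1]]

  R1 -= 1·R0 → [0,-2,-1,-1]
  R2 -= 0·R0 → [0,4,4,3]
  R3 -= 1·R0 → [0,4,2,3]
  R2 -= -2·R1 → [0,0,2,1]
  R3 -= -2·R1 → [0,0,0,1]
  R3 -= 0·R2 → [0,0,0,1]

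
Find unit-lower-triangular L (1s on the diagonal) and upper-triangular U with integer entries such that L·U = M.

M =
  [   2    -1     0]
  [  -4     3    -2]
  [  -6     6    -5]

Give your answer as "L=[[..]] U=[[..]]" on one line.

L=[[1,0,0],[-2,1,0],[-3,3,1]] U=[[2,-1,0],[0,1,-2],[0,0,1]]

  R1 -= -2·R0 → [0,1,-2]
  R2 -= -3·R0 → [0,3,-5]
  R2 -= 3·R1 → [0,0,1]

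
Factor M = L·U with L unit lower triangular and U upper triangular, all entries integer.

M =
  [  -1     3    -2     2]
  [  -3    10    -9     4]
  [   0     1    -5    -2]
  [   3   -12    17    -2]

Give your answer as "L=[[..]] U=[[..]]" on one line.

  R1 -= 3·R0 → [0,1,-3,-2]
  R2 -= 0·R0 → [0,1,-5,-2]
  R3 -= -3·R0 → [0,-3,11,4]
  R2 -= 1·R1 → [0,0,-2,0]
  R3 -= -3·R1 → [0,0,2,-2]
  R3 -= -1·R2 → [0,0,0,-2]

L=[[1,0,0,0],[3,1,0,0],[0,1,1,0],[-3,-3,-1,1]] U=[[-1,3,-2,2],[0,1,-3,-2],[0,0,-2,0],[0,0,0,-2]]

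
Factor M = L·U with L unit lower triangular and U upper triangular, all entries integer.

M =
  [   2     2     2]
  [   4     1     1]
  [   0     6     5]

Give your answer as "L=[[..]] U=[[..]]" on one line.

L=[[1,0,0],[2,1,0],[0,-2,1]] U=[[2,2,2],[0,-3,-3],[0,0,-1]]

  R1 -= 2·R0 → [0,-3,-3]
  R2 -= 0·R0 → [0,6,5]
  R2 -= -2·R1 → [0,0,-1]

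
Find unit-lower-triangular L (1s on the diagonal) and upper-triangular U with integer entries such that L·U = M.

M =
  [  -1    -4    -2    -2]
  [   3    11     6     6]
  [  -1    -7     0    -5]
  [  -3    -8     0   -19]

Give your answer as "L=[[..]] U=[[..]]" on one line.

  R1 -= -3·R0 → [0,-1,0,0]
  R2 -= 1·R0 → [0,-3,2,-3]
  R3 -= 3·R0 → [0,4,6,-13]
  R2 -= 3·R1 → [0,0,2,-3]
  R3 -= -4·R1 → [0,0,6,-13]
  R3 -= 3·R2 → [0,0,0,-4]

L=[[1,0,0,0],[-3,1,0,0],[1,3,1,0],[3,-4,3,1]] U=[[-1,-4,-2,-2],[0,-1,0,0],[0,0,2,-3],[0,0,0,-4]]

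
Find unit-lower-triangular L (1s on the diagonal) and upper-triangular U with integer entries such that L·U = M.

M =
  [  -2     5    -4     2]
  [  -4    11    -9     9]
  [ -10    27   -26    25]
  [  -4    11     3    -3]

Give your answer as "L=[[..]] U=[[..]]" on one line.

  R1 -= 2·R0 → [0,1,-1,5]
  R2 -= 5·R0 → [0,2,-6,15]
  R3 -= 2·R0 → [0,1,11,-7]
  R2 -= 2·R1 → [0,0,-4,5]
  R3 -= 1·R1 → [0,0,12,-12]
  R3 -= -3·R2 → [0,0,0,3]

L=[[1,0,0,0],[2,1,0,0],[5,2,1,0],[2,1,-3,1]] U=[[-2,5,-4,2],[0,1,-1,5],[0,0,-4,5],[0,0,0,3]]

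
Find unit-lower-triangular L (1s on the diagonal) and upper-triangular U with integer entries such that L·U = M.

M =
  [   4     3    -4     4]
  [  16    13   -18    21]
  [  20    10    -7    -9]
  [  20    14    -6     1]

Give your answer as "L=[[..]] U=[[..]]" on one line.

  R1 -= 4·R0 → [0,1,-2,5]
  R2 -= 5·R0 → [0,-5,13,-29]
  R3 -= 5·R0 → [0,-1,14,-19]
  R2 -= -5·R1 → [0,0,3,-4]
  R3 -= -1·R1 → [0,0,12,-14]
  R3 -= 4·R2 → [0,0,0,2]

L=[[1,0,0,0],[4,1,0,0],[5,-5,1,0],[5,-1,4,1]] U=[[4,3,-4,4],[0,1,-2,5],[0,0,3,-4],[0,0,0,2]]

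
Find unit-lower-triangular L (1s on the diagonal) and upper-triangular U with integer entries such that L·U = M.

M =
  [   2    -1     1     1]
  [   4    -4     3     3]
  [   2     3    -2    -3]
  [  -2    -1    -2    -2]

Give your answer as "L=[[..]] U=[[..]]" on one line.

  row1 -= 2·row0 → [0,-2,1,1]
  row2 -= 1·row0 → [0,4,-3,-4]
  row3 -= -1·row0 → [0,-2,-1,-1]
  row2 -= -2·row1 → [0,0,-1,-2]
  row3 -= 1·row1 → [0,0,-2,-2]
  row3 -= 2·row2 → [0,0,0,2]

L=[[1,0,0,0],[2,1,0,0],[1,-2,1,0],[-1,1,2,1]] U=[[2,-1,1,1],[0,-2,1,1],[0,0,-1,-2],[0,0,0,2]]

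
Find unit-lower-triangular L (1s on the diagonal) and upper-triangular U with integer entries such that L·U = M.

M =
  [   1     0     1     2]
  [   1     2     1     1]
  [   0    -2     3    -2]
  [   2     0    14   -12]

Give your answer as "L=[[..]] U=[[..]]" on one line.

  r1 -= 1·r0 → [0,2,0,-1]
  r2 -= 0·r0 → [0,-2,3,-2]
  r3 -= 2·r0 → [0,0,12,-16]
  r2 -= -1·r1 → [0,0,3,-3]
  r3 -= 0·r1 → [0,0,12,-16]
  r3 -= 4·r2 → [0,0,0,-4]

L=[[1,0,0,0],[1,1,0,0],[0,-1,1,0],[2,0,4,1]] U=[[1,0,1,2],[0,2,0,-1],[0,0,3,-3],[0,0,0,-4]]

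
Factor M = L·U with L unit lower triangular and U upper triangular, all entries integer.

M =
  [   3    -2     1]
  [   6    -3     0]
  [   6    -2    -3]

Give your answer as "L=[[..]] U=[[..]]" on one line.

L=[[1,0,0],[2,1,0],[2,2,1]] U=[[3,-2,1],[0,1,-2],[0,0,-1]]

  r1 -= 2·r0 → [0,1,-2]
  r2 -= 2·r0 → [0,2,-5]
  r2 -= 2·r1 → [0,0,-1]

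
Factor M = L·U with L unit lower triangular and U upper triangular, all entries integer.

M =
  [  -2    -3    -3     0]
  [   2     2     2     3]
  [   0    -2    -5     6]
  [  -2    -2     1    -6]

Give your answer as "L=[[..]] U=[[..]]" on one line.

  r1 -= -1·r0 → [0,-1,-1,3]
  r2 -= 0·r0 → [0,-2,-5,6]
  r3 -= 1·r0 → [0,1,4,-6]
  r2 -= 2·r1 → [0,0,-3,0]
  r3 -= -1·r1 → [0,0,3,-3]
  r3 -= -1·r2 → [0,0,0,-3]

L=[[1,0,0,0],[-1,1,0,0],[0,2,1,0],[1,-1,-1,1]] U=[[-2,-3,-3,0],[0,-1,-1,3],[0,0,-3,0],[0,0,0,-3]]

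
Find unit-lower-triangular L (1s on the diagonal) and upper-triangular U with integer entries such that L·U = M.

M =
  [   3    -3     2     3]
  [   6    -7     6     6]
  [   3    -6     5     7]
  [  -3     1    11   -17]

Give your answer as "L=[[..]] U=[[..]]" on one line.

L=[[1,0,0,0],[2,1,0,0],[1,3,1,0],[-1,2,-3,1]] U=[[3,-3,2,3],[0,-1,2,0],[0,0,-3,4],[0,0,0,-2]]

  row1 -= 2·row0 → [0,-1,2,0]
  row2 -= 1·row0 → [0,-3,3,4]
  row3 -= -1·row0 → [0,-2,13,-14]
  row2 -= 3·row1 → [0,0,-3,4]
  row3 -= 2·row1 → [0,0,9,-14]
  row3 -= -3·row2 → [0,0,0,-2]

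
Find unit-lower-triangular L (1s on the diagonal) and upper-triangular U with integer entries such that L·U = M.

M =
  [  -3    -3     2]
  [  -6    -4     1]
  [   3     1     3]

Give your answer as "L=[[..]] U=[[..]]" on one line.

  row1 -= 2·row0 → [0,2,-3]
  row2 -= -1·row0 → [0,-2,5]
  row2 -= -1·row1 → [0,0,2]

L=[[1,0,0],[2,1,0],[-1,-1,1]] U=[[-3,-3,2],[0,2,-3],[0,0,2]]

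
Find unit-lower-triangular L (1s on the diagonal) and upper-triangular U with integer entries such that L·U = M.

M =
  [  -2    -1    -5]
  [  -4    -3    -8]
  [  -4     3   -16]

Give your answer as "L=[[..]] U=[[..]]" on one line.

L=[[1,0,0],[2,1,0],[2,-5,1]] U=[[-2,-1,-5],[0,-1,2],[0,0,4]]

  row1 -= 2·row0 → [0,-1,2]
  row2 -= 2·row0 → [0,5,-6]
  row2 -= -5·row1 → [0,0,4]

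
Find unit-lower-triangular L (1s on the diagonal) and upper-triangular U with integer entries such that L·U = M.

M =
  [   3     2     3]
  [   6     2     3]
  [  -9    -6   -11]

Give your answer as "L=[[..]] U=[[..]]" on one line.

  R1 -= 2·R0 → [0,-2,-3]
  R2 -= -3·R0 → [0,0,-2]
  R2 -= 0·R1 → [0,0,-2]

L=[[1,0,0],[2,1,0],[-3,0,1]] U=[[3,2,3],[0,-2,-3],[0,0,-2]]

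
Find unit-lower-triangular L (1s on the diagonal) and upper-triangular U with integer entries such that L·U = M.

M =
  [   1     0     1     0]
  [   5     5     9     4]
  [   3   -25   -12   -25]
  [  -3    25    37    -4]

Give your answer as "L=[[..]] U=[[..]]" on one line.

L=[[1,0,0,0],[5,1,0,0],[3,-5,1,0],[-3,5,4,1]] U=[[1,0,1,0],[0,5,4,4],[0,0,5,-5],[0,0,0,-4]]

  r1 -= 5·r0 → [0,5,4,4]
  r2 -= 3·r0 → [0,-25,-15,-25]
  r3 -= -3·r0 → [0,25,40,-4]
  r2 -= -5·r1 → [0,0,5,-5]
  r3 -= 5·r1 → [0,0,20,-24]
  r3 -= 4·r2 → [0,0,0,-4]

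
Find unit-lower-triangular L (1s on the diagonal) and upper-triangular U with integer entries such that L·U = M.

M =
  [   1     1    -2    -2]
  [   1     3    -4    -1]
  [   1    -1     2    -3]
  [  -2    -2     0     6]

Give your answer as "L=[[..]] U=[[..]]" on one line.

L=[[1,0,0,0],[1,1,0,0],[1,-1,1,0],[-2,0,-2,1]] U=[[1,1,-2,-2],[0,2,-2,1],[0,0,2,0],[0,0,0,2]]

  row1 -= 1·row0 → [0,2,-2,1]
  row2 -= 1·row0 → [0,-2,4,-1]
  row3 -= -2·row0 → [0,0,-4,2]
  row2 -= -1·row1 → [0,0,2,0]
  row3 -= 0·row1 → [0,0,-4,2]
  row3 -= -2·row2 → [0,0,0,2]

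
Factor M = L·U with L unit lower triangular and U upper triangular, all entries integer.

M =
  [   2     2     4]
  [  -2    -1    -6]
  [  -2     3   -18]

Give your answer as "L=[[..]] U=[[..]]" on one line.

  r1 -= -1·r0 → [0,1,-2]
  r2 -= -1·r0 → [0,5,-14]
  r2 -= 5·r1 → [0,0,-4]

L=[[1,0,0],[-1,1,0],[-1,5,1]] U=[[2,2,4],[0,1,-2],[0,0,-4]]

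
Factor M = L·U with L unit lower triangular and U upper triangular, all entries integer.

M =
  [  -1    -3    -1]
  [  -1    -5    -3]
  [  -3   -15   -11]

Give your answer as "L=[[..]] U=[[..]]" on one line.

  row1 -= 1·row0 → [0,-2,-2]
  row2 -= 3·row0 → [0,-6,-8]
  row2 -= 3·row1 → [0,0,-2]

L=[[1,0,0],[1,1,0],[3,3,1]] U=[[-1,-3,-1],[0,-2,-2],[0,0,-2]]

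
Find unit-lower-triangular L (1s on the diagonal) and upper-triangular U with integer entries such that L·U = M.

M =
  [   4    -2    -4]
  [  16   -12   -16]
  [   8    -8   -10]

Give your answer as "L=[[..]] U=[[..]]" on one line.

L=[[1,0,0],[4,1,0],[2,1,1]] U=[[4,-2,-4],[0,-4,0],[0,0,-2]]

  R1 -= 4·R0 → [0,-4,0]
  R2 -= 2·R0 → [0,-4,-2]
  R2 -= 1·R1 → [0,0,-2]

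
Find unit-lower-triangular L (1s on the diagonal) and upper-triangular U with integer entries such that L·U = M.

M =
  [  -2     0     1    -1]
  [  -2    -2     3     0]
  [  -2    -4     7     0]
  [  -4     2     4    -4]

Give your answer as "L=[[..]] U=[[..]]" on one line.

L=[[1,0,0,0],[1,1,0,0],[1,2,1,0],[2,-1,2,1]] U=[[-2,0,1,-1],[0,-2,2,1],[0,0,2,-1],[0,0,0,1]]

  row1 -= 1·row0 → [0,-2,2,1]
  row2 -= 1·row0 → [0,-4,6,1]
  row3 -= 2·row0 → [0,2,2,-2]
  row2 -= 2·row1 → [0,0,2,-1]
  row3 -= -1·row1 → [0,0,4,-1]
  row3 -= 2·row2 → [0,0,0,1]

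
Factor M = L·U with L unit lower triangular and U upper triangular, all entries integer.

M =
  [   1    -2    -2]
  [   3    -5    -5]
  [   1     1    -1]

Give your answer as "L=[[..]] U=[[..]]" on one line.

L=[[1,0,0],[3,1,0],[1,3,1]] U=[[1,-2,-2],[0,1,1],[0,0,-2]]

  row1 -= 3·row0 → [0,1,1]
  row2 -= 1·row0 → [0,3,1]
  row2 -= 3·row1 → [0,0,-2]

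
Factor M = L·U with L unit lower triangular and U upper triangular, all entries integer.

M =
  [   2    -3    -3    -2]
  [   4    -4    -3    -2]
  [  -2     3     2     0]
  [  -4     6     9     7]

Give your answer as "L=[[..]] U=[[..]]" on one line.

L=[[1,0,0,0],[2,1,0,0],[-1,0,1,0],[-2,0,-3,1]] U=[[2,-3,-3,-2],[0,2,3,2],[0,0,-1,-2],[0,0,0,-3]]

  r1 -= 2·r0 → [0,2,3,2]
  r2 -= -1·r0 → [0,0,-1,-2]
  r3 -= -2·r0 → [0,0,3,3]
  r2 -= 0·r1 → [0,0,-1,-2]
  r3 -= 0·r1 → [0,0,3,3]
  r3 -= -3·r2 → [0,0,0,-3]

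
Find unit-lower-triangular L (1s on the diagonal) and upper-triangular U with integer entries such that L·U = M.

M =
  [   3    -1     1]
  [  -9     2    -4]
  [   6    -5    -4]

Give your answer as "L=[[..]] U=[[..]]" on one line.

L=[[1,0,0],[-3,1,0],[2,3,1]] U=[[3,-1,1],[0,-1,-1],[0,0,-3]]

  R1 -= -3·R0 → [0,-1,-1]
  R2 -= 2·R0 → [0,-3,-6]
  R2 -= 3·R1 → [0,0,-3]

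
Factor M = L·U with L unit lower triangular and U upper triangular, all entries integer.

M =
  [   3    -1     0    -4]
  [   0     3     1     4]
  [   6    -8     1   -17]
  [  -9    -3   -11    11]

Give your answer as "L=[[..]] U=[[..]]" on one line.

L=[[1,0,0,0],[0,1,0,0],[2,-2,1,0],[-3,-2,-3,1]] U=[[3,-1,0,-4],[0,3,1,4],[0,0,3,-1],[0,0,0,4]]

  R1 -= 0·R0 → [0,3,1,4]
  R2 -= 2·R0 → [0,-6,1,-9]
  R3 -= -3·R0 → [0,-6,-11,-1]
  R2 -= -2·R1 → [0,0,3,-1]
  R3 -= -2·R1 → [0,0,-9,7]
  R3 -= -3·R2 → [0,0,0,4]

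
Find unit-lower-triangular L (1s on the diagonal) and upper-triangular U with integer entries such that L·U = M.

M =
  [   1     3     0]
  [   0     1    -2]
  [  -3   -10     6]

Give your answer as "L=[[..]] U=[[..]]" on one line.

L=[[1,0,0],[0,1,0],[-3,-1,1]] U=[[1,3,0],[0,1,-2],[0,0,4]]

  r1 -= 0·r0 → [0,1,-2]
  r2 -= -3·r0 → [0,-1,6]
  r2 -= -1·r1 → [0,0,4]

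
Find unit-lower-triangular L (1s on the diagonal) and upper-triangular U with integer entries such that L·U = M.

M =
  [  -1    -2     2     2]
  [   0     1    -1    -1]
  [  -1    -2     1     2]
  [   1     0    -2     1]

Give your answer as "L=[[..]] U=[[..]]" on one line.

L=[[1,0,0,0],[0,1,0,0],[1,0,1,0],[-1,-2,2,1]] U=[[-1,-2,2,2],[0,1,-1,-1],[0,0,-1,0],[0,0,0,1]]

  r1 -= 0·r0 → [0,1,-1,-1]
  r2 -= 1·r0 → [0,0,-1,0]
  r3 -= -1·r0 → [0,-2,0,3]
  r2 -= 0·r1 → [0,0,-1,0]
  r3 -= -2·r1 → [0,0,-2,1]
  r3 -= 2·r2 → [0,0,0,1]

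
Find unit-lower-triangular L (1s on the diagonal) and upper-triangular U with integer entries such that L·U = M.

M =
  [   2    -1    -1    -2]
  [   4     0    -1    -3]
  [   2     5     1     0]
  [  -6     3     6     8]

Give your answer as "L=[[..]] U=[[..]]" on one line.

L=[[1,0,0,0],[2,1,0,0],[1,3,1,0],[-3,0,-3,1]] U=[[2,-1,-1,-2],[0,2,1,1],[0,0,-1,-1],[0,0,0,-1]]

  R1 -= 2·R0 → [0,2,1,1]
  R2 -= 1·R0 → [0,6,2,2]
  R3 -= -3·R0 → [0,0,3,2]
  R2 -= 3·R1 → [0,0,-1,-1]
  R3 -= 0·R1 → [0,0,3,2]
  R3 -= -3·R2 → [0,0,0,-1]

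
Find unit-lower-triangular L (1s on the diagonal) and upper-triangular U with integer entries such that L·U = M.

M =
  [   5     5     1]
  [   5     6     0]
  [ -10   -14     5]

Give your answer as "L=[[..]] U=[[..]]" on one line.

L=[[1,0,0],[1,1,0],[-2,-4,1]] U=[[5,5,1],[0,1,-1],[0,0,3]]

  R1 -= 1·R0 → [0,1,-1]
  R2 -= -2·R0 → [0,-4,7]
  R2 -= -4·R1 → [0,0,3]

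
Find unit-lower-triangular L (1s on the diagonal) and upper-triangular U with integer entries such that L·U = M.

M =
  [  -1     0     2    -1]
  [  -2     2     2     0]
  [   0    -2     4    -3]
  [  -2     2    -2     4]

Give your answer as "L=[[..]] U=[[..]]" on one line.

L=[[1,0,0,0],[2,1,0,0],[0,-1,1,0],[2,1,-2,1]] U=[[-1,0,2,-1],[0,2,-2,2],[0,0,2,-1],[0,0,0,2]]

  row1 -= 2·row0 → [0,2,-2,2]
  row2 -= 0·row0 → [0,-2,4,-3]
  row3 -= 2·row0 → [0,2,-6,6]
  row2 -= -1·row1 → [0,0,2,-1]
  row3 -= 1·row1 → [0,0,-4,4]
  row3 -= -2·row2 → [0,0,0,2]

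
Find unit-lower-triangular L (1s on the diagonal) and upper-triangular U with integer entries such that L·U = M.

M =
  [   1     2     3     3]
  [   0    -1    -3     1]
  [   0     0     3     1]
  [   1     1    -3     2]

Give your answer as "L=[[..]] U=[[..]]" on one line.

L=[[1,0,0,0],[0,1,0,0],[0,0,1,0],[1,1,-1,1]] U=[[1,2,3,3],[0,-1,-3,1],[0,0,3,1],[0,0,0,-1]]

  row1 -= 0·row0 → [0,-1,-3,1]
  row2 -= 0·row0 → [0,0,3,1]
  row3 -= 1·row0 → [0,-1,-6,-1]
  row2 -= 0·row1 → [0,0,3,1]
  row3 -= 1·row1 → [0,0,-3,-2]
  row3 -= -1·row2 → [0,0,0,-1]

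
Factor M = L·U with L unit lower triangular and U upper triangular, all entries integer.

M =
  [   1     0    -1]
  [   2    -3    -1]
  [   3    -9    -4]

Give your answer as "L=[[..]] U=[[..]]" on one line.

  r1 -= 2·r0 → [0,-3,1]
  r2 -= 3·r0 → [0,-9,-1]
  r2 -= 3·r1 → [0,0,-4]

L=[[1,0,0],[2,1,0],[3,3,1]] U=[[1,0,-1],[0,-3,1],[0,0,-4]]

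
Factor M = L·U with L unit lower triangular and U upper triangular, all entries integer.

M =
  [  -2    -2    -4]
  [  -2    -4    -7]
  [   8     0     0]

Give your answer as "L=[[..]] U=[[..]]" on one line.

  r1 -= 1·r0 → [0,-2,-3]
  r2 -= -4·r0 → [0,-8,-16]
  r2 -= 4·r1 → [0,0,-4]

L=[[1,0,0],[1,1,0],[-4,4,1]] U=[[-2,-2,-4],[0,-2,-3],[0,0,-4]]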